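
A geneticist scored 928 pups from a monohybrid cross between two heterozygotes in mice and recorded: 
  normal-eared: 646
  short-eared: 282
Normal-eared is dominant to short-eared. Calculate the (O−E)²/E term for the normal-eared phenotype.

3.592

For a monohybrid cross between heterozygotes with complete dominance, the expected phenotypic ratio is 3:1.
Under the 3:1 hypothesis (Σ ratio = 4, N = 928):
  normal-eared: 928 × 3/4 = 696
  short-eared: 928 × 1/4 = 232
Contribution of normal-eared: (646 − 696)² / 696 = 3.5920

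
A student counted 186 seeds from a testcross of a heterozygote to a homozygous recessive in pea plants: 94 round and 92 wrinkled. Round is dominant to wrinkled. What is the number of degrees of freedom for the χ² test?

A testcross of a heterozygote (Aa × aa) gives a 1:1 phenotypic ratio.
A goodness-of-fit test with 2 phenotype classes has df = 2 − 1 = 1.

1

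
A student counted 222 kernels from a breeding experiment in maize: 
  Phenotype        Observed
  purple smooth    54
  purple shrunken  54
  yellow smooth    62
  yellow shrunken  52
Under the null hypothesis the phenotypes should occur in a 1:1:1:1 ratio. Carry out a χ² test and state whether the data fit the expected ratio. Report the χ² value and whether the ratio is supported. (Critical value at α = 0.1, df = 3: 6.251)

1.063; consistent

The 1:1:1:1 ratio has 4 parts, so with N = 222 the expected counts are:
  purple smooth: 222 × 1/4 = 55.5
  purple shrunken: 222 × 1/4 = 55.5
  yellow smooth: 222 × 1/4 = 55.5
  yellow shrunken: 222 × 1/4 = 55.5
χ² = Σ (O − E)² / E
  purple smooth: (54 − 55.5)² / 55.5 = 0.0405
  purple shrunken: (54 − 55.5)² / 55.5 = 0.0405
  yellow smooth: (62 − 55.5)² / 55.5 = 0.7613
  yellow shrunken: (52 − 55.5)² / 55.5 = 0.2207
χ² = 0.0405 + 0.0405 + 0.7613 + 0.2207 = 1.063
Degrees of freedom = 4 − 1 = 3; critical value at α = 0.1 is 6.251.
Since 1.063 < 6.251, we fail to reject the null hypothesis — the data are consistent with the 1:1:1:1 ratio.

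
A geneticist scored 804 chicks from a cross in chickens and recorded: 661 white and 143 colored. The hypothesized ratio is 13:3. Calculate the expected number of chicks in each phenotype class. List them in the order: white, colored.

Total ratio parts = 16. Expected numbers out of 804:
  white: 804 × 13/16 = 653.25
  colored: 804 × 3/16 = 150.75

653.25, 150.75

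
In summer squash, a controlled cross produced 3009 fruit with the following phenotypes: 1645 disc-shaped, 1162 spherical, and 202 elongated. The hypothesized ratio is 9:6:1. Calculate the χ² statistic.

3.371

The 9:6:1 ratio has 16 parts, so with N = 3009 the expected counts are:
  disc-shaped: 3009 × 9/16 = 1692.5625
  spherical: 3009 × 6/16 = 1128.375
  elongated: 3009 × 1/16 = 188.0625
χ² = Σ (O − E)² / E
  disc-shaped: (1645 − 1692.5625)² / 1692.5625 = 1.3365
  spherical: (1162 − 1128.375)² / 1128.375 = 1.0020
  elongated: (202 − 188.0625)² / 188.0625 = 1.0329
χ² = 1.3365 + 1.0020 + 1.0329 = 3.3714 ≈ 3.371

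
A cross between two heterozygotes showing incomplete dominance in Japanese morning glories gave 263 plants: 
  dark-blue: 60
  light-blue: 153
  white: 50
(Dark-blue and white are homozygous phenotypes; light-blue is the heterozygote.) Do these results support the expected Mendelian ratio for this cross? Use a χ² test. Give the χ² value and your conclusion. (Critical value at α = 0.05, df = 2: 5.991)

7.791; not consistent

With incomplete dominance, a heterozygote × heterozygote cross gives a 1:2:1 phenotypic ratio.
Under the 1:2:1 hypothesis (Σ ratio = 4, N = 263):
  dark-blue: 263 × 1/4 = 65.75
  light-blue: 263 × 2/4 = 131.5
  white: 263 × 1/4 = 65.75
χ² = Σ (O − E)² / E
  dark-blue: (60 − 65.75)² / 65.75 = 0.5029
  light-blue: (153 − 131.5)² / 131.5 = 3.5152
  white: (50 − 65.75)² / 65.75 = 3.7728
χ² = 0.5029 + 3.5152 + 3.7728 = 7.7909 ≈ 7.791
Degrees of freedom = 3 − 1 = 2; critical value at α = 0.05 is 5.991.
Since 7.791 > 5.991, we reject the null hypothesis — the data do not fit the 1:2:1 ratio.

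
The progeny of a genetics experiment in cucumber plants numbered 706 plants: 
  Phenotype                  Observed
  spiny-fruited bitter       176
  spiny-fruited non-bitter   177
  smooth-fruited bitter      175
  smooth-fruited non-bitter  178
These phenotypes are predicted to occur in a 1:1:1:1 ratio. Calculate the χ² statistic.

0.028

The 1:1:1:1 ratio has 4 parts, so with N = 706 the expected counts are:
  spiny-fruited bitter: 706 × 1/4 = 176.5
  spiny-fruited non-bitter: 706 × 1/4 = 176.5
  smooth-fruited bitter: 706 × 1/4 = 176.5
  smooth-fruited non-bitter: 706 × 1/4 = 176.5
χ² = Σ (O − E)² / E
  spiny-fruited bitter: (176 − 176.5)² / 176.5 = 0.0014
  spiny-fruited non-bitter: (177 − 176.5)² / 176.5 = 0.0014
  smooth-fruited bitter: (175 − 176.5)² / 176.5 = 0.0127
  smooth-fruited non-bitter: (178 − 176.5)² / 176.5 = 0.0127
χ² = 0.0014 + 0.0014 + 0.0127 + 0.0127 = 0.0282 ≈ 0.028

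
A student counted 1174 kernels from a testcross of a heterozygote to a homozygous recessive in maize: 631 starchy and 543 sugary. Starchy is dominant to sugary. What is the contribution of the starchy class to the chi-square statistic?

A testcross of a heterozygote (Aa × aa) gives a 1:1 phenotypic ratio.
Expected counts for N = 1174 under a 1:1 ratio (total parts = 2):
  starchy: 1174 × 1/2 = 587
  sugary: 1174 × 1/2 = 587
Contribution of starchy: (631 − 587)² / 587 = 3.2981

3.298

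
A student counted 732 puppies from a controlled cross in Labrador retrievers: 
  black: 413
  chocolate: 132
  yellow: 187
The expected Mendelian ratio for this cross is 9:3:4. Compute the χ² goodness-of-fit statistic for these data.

0.292

Total ratio parts = 16. Expected numbers out of 732:
  black: 732 × 9/16 = 411.75
  chocolate: 732 × 3/16 = 137.25
  yellow: 732 × 4/16 = 183
χ² = Σ (O − E)² / E
  black: (413 − 411.75)² / 411.75 = 0.0038
  chocolate: (132 − 137.25)² / 137.25 = 0.2008
  yellow: (187 − 183)² / 183 = 0.0874
χ² = 0.0038 + 0.2008 + 0.0874 = 0.292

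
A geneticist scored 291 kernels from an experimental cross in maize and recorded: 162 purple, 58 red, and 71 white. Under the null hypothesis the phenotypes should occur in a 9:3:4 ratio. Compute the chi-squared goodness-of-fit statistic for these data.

Expected counts for N = 291 under a 9:3:4 ratio (total parts = 16):
  purple: 291 × 9/16 = 163.6875
  red: 291 × 3/16 = 54.5625
  white: 291 × 4/16 = 72.75
χ² = Σ (O − E)² / E
  purple: (162 − 163.6875)² / 163.6875 = 0.0174
  red: (58 − 54.5625)² / 54.5625 = 0.2166
  white: (71 − 72.75)² / 72.75 = 0.0421
χ² = 0.0174 + 0.2166 + 0.0421 = 0.2761 ≈ 0.276

0.276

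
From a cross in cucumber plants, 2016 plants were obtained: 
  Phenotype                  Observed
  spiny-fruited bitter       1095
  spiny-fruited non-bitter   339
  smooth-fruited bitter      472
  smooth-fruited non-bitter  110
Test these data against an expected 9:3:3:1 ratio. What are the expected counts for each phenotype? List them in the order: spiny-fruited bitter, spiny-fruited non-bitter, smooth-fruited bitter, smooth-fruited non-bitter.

1134, 378, 378, 126

Expected counts for N = 2016 under a 9:3:3:1 ratio (total parts = 16):
  spiny-fruited bitter: 2016 × 9/16 = 1134
  spiny-fruited non-bitter: 2016 × 3/16 = 378
  smooth-fruited bitter: 2016 × 3/16 = 378
  smooth-fruited non-bitter: 2016 × 1/16 = 126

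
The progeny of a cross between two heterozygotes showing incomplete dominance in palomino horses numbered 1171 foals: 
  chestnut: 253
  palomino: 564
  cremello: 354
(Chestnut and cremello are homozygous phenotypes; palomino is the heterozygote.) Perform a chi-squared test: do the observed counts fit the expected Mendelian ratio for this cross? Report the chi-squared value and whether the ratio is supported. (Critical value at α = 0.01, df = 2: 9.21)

19.002; not consistent

With incomplete dominance, a heterozygote × heterozygote cross gives a 1:2:1 phenotypic ratio.
Under the 1:2:1 hypothesis (Σ ratio = 4, N = 1171):
  chestnut: 1171 × 1/4 = 292.75
  palomino: 1171 × 2/4 = 585.5
  cremello: 1171 × 1/4 = 292.75
χ² = Σ (O − E)² / E
  chestnut: (253 − 292.75)² / 292.75 = 5.3973
  palomino: (564 − 585.5)² / 585.5 = 0.7895
  cremello: (354 − 292.75)² / 292.75 = 12.8149
χ² = 5.3973 + 0.7895 + 12.8149 = 19.0017 ≈ 19.002
Degrees of freedom = 3 − 1 = 2; critical value at α = 0.01 is 9.21.
Since 19.002 > 9.21, we reject the null hypothesis — the data do not fit the 1:2:1 ratio.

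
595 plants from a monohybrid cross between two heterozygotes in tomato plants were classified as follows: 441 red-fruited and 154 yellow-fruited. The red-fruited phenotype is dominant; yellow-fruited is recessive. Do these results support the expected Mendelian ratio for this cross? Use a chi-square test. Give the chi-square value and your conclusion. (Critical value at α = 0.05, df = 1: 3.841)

For a monohybrid cross between heterozygotes with complete dominance, the expected phenotypic ratio is 3:1.
Under the 3:1 hypothesis (Σ ratio = 4, N = 595):
  red-fruited: 595 × 3/4 = 446.25
  yellow-fruited: 595 × 1/4 = 148.75
χ² = Σ (O − E)² / E
  red-fruited: (441 − 446.25)² / 446.25 = 0.0618
  yellow-fruited: (154 − 148.75)² / 148.75 = 0.1853
χ² = 0.0618 + 0.1853 = 0.2471 ≈ 0.247
Degrees of freedom = 2 − 1 = 1; critical value at α = 0.05 is 3.841.
Since 0.247 < 3.841, we fail to reject the null hypothesis — the data are consistent with the 3:1 ratio.

0.247; consistent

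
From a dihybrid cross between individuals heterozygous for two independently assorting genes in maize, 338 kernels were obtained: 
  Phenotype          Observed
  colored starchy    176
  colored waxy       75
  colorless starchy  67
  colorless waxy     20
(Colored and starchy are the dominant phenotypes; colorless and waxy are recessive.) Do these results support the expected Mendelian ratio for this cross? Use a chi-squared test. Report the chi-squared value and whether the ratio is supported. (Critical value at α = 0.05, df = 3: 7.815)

3.449; consistent

A dihybrid F₂ with independent assortment and complete dominance at both loci gives a 9:3:3:1 phenotypic ratio.
Under the 9:3:3:1 hypothesis (Σ ratio = 16, N = 338):
  colored starchy: 338 × 9/16 = 190.125
  colored waxy: 338 × 3/16 = 63.375
  colorless starchy: 338 × 3/16 = 63.375
  colorless waxy: 338 × 1/16 = 21.125
χ² = Σ (O − E)² / E
  colored starchy: (176 − 190.125)² / 190.125 = 1.0494
  colored waxy: (75 − 63.375)² / 63.375 = 2.1324
  colorless starchy: (67 − 63.375)² / 63.375 = 0.2073
  colorless waxy: (20 − 21.125)² / 21.125 = 0.0599
χ² = 1.0494 + 2.1324 + 0.2073 + 0.0599 = 3.449
Degrees of freedom = 4 − 1 = 3; critical value at α = 0.05 is 7.815.
Since 3.449 < 7.815, we fail to reject the null hypothesis — the data are consistent with the 9:3:3:1 ratio.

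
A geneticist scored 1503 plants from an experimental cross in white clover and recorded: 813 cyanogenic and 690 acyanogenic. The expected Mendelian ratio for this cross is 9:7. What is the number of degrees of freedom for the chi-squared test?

1

A goodness-of-fit test with 2 phenotype classes has df = 2 − 1 = 1.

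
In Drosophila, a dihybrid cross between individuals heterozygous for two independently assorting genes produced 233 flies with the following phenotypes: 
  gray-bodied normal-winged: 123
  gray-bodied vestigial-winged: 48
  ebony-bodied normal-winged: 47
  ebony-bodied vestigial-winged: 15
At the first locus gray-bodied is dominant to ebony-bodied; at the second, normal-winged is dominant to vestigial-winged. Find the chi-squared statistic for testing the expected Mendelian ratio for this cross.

1.186

A dihybrid F₂ with independent assortment and complete dominance at both loci gives a 9:3:3:1 phenotypic ratio.
Expected counts for N = 233 under a 9:3:3:1 ratio (total parts = 16):
  gray-bodied normal-winged: 233 × 9/16 = 131.0625
  gray-bodied vestigial-winged: 233 × 3/16 = 43.6875
  ebony-bodied normal-winged: 233 × 3/16 = 43.6875
  ebony-bodied vestigial-winged: 233 × 1/16 = 14.5625
χ² = Σ (O − E)² / E
  gray-bodied normal-winged: (123 − 131.0625)² / 131.0625 = 0.4960
  gray-bodied vestigial-winged: (48 − 43.6875)² / 43.6875 = 0.4257
  ebony-bodied normal-winged: (47 − 43.6875)² / 43.6875 = 0.2512
  ebony-bodied vestigial-winged: (15 − 14.5625)² / 14.5625 = 0.0131
χ² = 0.4960 + 0.4257 + 0.2512 + 0.0131 = 1.186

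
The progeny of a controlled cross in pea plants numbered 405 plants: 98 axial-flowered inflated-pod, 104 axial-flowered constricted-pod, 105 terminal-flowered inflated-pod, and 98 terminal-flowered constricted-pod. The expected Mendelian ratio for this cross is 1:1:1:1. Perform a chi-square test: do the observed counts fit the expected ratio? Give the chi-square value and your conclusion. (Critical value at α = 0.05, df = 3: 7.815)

Under the 1:1:1:1 hypothesis (Σ ratio = 4, N = 405):
  axial-flowered inflated-pod: 405 × 1/4 = 101.25
  axial-flowered constricted-pod: 405 × 1/4 = 101.25
  terminal-flowered inflated-pod: 405 × 1/4 = 101.25
  terminal-flowered constricted-pod: 405 × 1/4 = 101.25
χ² = Σ (O − E)² / E
  axial-flowered inflated-pod: (98 − 101.25)² / 101.25 = 0.1043
  axial-flowered constricted-pod: (104 − 101.25)² / 101.25 = 0.0747
  terminal-flowered inflated-pod: (105 − 101.25)² / 101.25 = 0.1389
  terminal-flowered constricted-pod: (98 − 101.25)² / 101.25 = 0.1043
χ² = 0.1043 + 0.0747 + 0.1389 + 0.1043 = 0.4222 ≈ 0.422
Degrees of freedom = 4 − 1 = 3; critical value at α = 0.05 is 7.815.
Since 0.422 < 7.815, we fail to reject the null hypothesis — the data are consistent with the 1:1:1:1 ratio.

0.422; consistent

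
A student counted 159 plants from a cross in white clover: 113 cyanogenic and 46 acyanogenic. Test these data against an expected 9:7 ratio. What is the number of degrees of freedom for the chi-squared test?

A goodness-of-fit test with 2 phenotype classes has df = 2 − 1 = 1.

1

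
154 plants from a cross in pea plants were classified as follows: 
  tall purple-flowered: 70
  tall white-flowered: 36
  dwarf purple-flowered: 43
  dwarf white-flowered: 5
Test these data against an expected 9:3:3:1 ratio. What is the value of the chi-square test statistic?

Expected counts for N = 154 under a 9:3:3:1 ratio (total parts = 16):
  tall purple-flowered: 154 × 9/16 = 86.625
  tall white-flowered: 154 × 3/16 = 28.875
  dwarf purple-flowered: 154 × 3/16 = 28.875
  dwarf white-flowered: 154 × 1/16 = 9.625
χ² = Σ (O − E)² / E
  tall purple-flowered: (70 − 86.625)² / 86.625 = 3.1907
  tall white-flowered: (36 − 28.875)² / 28.875 = 1.7581
  dwarf purple-flowered: (43 − 28.875)² / 28.875 = 6.9096
  dwarf white-flowered: (5 − 9.625)² / 9.625 = 2.2224
χ² = 3.1907 + 1.7581 + 6.9096 + 2.2224 = 14.0808 ≈ 14.081

14.081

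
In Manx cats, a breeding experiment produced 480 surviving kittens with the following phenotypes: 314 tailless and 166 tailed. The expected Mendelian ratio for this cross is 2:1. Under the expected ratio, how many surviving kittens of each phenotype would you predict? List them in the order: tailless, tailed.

The 2:1 ratio has 3 parts, so with N = 480 the expected counts are:
  tailless: 480 × 2/3 = 320
  tailed: 480 × 1/3 = 160

320, 160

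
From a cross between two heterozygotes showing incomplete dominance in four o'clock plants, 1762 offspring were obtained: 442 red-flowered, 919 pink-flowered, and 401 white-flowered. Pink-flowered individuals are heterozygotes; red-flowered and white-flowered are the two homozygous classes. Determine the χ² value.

5.186

With incomplete dominance, a heterozygote × heterozygote cross gives a 1:2:1 phenotypic ratio.
Under the 1:2:1 hypothesis (Σ ratio = 4, N = 1762):
  red-flowered: 1762 × 1/4 = 440.5
  pink-flowered: 1762 × 2/4 = 881
  white-flowered: 1762 × 1/4 = 440.5
χ² = Σ (O − E)² / E
  red-flowered: (442 − 440.5)² / 440.5 = 0.0051
  pink-flowered: (919 − 881)² / 881 = 1.6390
  white-flowered: (401 − 440.5)² / 440.5 = 3.5420
χ² = 0.0051 + 1.6390 + 3.5420 = 5.1861 ≈ 5.186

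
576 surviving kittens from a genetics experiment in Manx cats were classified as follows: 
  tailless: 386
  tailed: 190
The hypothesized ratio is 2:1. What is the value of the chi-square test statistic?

0.031

Under the 2:1 hypothesis (Σ ratio = 3, N = 576):
  tailless: 576 × 2/3 = 384
  tailed: 576 × 1/3 = 192
χ² = Σ (O − E)² / E
  tailless: (386 − 384)² / 384 = 0.0104
  tailed: (190 − 192)² / 192 = 0.0208
χ² = 0.0104 + 0.0208 = 0.0312 ≈ 0.031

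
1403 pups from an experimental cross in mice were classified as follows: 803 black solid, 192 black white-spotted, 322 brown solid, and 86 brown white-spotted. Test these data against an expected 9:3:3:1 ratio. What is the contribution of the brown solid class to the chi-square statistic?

13.205

The 9:3:3:1 ratio has 16 parts, so with N = 1403 the expected counts are:
  black solid: 1403 × 9/16 = 789.1875
  black white-spotted: 1403 × 3/16 = 263.0625
  brown solid: 1403 × 3/16 = 263.0625
  brown white-spotted: 1403 × 1/16 = 87.6875
Contribution of brown solid: (322 − 263.0625)² / 263.0625 = 13.2046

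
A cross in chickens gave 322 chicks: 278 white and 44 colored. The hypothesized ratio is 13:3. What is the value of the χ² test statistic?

5.466

Expected counts for N = 322 under a 13:3 ratio (total parts = 16):
  white: 322 × 13/16 = 261.625
  colored: 322 × 3/16 = 60.375
χ² = Σ (O − E)² / E
  white: (278 − 261.625)² / 261.625 = 1.0249
  colored: (44 − 60.375)² / 60.375 = 4.4413
χ² = 1.0249 + 4.4413 = 5.4662 ≈ 5.466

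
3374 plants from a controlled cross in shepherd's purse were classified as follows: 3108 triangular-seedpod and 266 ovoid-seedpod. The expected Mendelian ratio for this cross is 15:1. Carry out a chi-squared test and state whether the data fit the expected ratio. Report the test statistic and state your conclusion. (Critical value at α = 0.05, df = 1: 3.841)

Expected counts for N = 3374 under a 15:1 ratio (total parts = 16):
  triangular-seedpod: 3374 × 15/16 = 3163.125
  ovoid-seedpod: 3374 × 1/16 = 210.875
χ² = Σ (O − E)² / E
  triangular-seedpod: (3108 − 3163.125)² / 3163.125 = 0.9607
  ovoid-seedpod: (266 − 210.875)² / 210.875 = 14.4103
χ² = 0.9607 + 14.4103 = 15.371
Degrees of freedom = 2 − 1 = 1; critical value at α = 0.05 is 3.841.
Since 15.371 > 3.841, we reject the null hypothesis — the data do not fit the 15:1 ratio.

15.371; not consistent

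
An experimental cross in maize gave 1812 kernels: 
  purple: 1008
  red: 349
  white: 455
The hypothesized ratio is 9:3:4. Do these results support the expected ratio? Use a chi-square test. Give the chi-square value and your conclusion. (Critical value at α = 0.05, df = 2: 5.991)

0.385; consistent

Total ratio parts = 16. Expected numbers out of 1812:
  purple: 1812 × 9/16 = 1019.25
  red: 1812 × 3/16 = 339.75
  white: 1812 × 4/16 = 453
χ² = Σ (O − E)² / E
  purple: (1008 − 1019.25)² / 1019.25 = 0.1242
  red: (349 − 339.75)² / 339.75 = 0.2518
  white: (455 − 453)² / 453 = 0.0088
χ² = 0.1242 + 0.2518 + 0.0088 = 0.3848 ≈ 0.385
Degrees of freedom = 3 − 1 = 2; critical value at α = 0.05 is 5.991.
Since 0.385 < 5.991, we fail to reject the null hypothesis — the data are consistent with the 9:3:4 ratio.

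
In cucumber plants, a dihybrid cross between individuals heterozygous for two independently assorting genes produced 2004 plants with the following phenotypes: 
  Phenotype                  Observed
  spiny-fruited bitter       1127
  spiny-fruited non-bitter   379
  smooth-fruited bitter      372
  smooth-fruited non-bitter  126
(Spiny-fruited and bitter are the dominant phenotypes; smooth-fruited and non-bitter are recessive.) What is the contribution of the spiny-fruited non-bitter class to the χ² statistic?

A dihybrid F₂ with independent assortment and complete dominance at both loci gives a 9:3:3:1 phenotypic ratio.
The 9:3:3:1 ratio has 16 parts, so with N = 2004 the expected counts are:
  spiny-fruited bitter: 2004 × 9/16 = 1127.25
  spiny-fruited non-bitter: 2004 × 3/16 = 375.75
  smooth-fruited bitter: 2004 × 3/16 = 375.75
  smooth-fruited non-bitter: 2004 × 1/16 = 125.25
Contribution of spiny-fruited non-bitter: (379 − 375.75)² / 375.75 = 0.0281

0.028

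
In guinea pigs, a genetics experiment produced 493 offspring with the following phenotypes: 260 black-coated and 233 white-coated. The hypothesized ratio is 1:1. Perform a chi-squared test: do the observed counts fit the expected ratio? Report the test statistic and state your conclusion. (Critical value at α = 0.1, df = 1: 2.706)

1.479; consistent

Total ratio parts = 2. Expected numbers out of 493:
  black-coated: 493 × 1/2 = 246.5
  white-coated: 493 × 1/2 = 246.5
χ² = Σ (O − E)² / E
  black-coated: (260 − 246.5)² / 246.5 = 0.7394
  white-coated: (233 − 246.5)² / 246.5 = 0.7394
χ² = 0.7394 + 0.7394 = 1.4788 ≈ 1.479
Degrees of freedom = 2 − 1 = 1; critical value at α = 0.1 is 2.706.
Since 1.479 < 2.706, we fail to reject the null hypothesis — the data are consistent with the 1:1 ratio.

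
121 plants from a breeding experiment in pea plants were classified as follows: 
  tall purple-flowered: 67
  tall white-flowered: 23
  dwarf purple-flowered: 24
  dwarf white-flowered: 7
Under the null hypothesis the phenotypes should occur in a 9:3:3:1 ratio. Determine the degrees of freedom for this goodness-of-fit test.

A goodness-of-fit test with 4 phenotype classes has df = 4 − 1 = 3.

3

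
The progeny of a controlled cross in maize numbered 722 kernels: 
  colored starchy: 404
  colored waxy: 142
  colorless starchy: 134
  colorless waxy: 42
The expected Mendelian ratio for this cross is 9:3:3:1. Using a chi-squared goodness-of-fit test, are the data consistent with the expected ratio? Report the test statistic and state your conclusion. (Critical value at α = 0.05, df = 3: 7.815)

Under the 9:3:3:1 hypothesis (Σ ratio = 16, N = 722):
  colored starchy: 722 × 9/16 = 406.125
  colored waxy: 722 × 3/16 = 135.375
  colorless starchy: 722 × 3/16 = 135.375
  colorless waxy: 722 × 1/16 = 45.125
χ² = Σ (O − E)² / E
  colored starchy: (404 − 406.125)² / 406.125 = 0.0111
  colored waxy: (142 − 135.375)² / 135.375 = 0.3242
  colorless starchy: (134 − 135.375)² / 135.375 = 0.0140
  colorless waxy: (42 − 45.125)² / 45.125 = 0.2164
χ² = 0.0111 + 0.3242 + 0.0140 + 0.2164 = 0.5657 ≈ 0.566
Degrees of freedom = 4 − 1 = 3; critical value at α = 0.05 is 7.815.
Since 0.566 < 7.815, we fail to reject the null hypothesis — the data are consistent with the 9:3:3:1 ratio.

0.566; consistent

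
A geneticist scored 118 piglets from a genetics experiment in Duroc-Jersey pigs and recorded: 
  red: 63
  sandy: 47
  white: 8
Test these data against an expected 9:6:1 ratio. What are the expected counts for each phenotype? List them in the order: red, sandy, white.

Under the 9:6:1 hypothesis (Σ ratio = 16, N = 118):
  red: 118 × 9/16 = 66.375
  sandy: 118 × 6/16 = 44.25
  white: 118 × 1/16 = 7.375

66.375, 44.25, 7.375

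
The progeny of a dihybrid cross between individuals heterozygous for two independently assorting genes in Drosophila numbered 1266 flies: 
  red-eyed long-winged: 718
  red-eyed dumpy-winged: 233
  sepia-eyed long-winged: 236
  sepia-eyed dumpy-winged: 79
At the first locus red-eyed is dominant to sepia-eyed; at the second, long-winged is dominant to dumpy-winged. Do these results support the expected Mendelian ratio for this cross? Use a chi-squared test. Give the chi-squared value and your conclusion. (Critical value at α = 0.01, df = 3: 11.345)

A dihybrid F₂ with independent assortment and complete dominance at both loci gives a 9:3:3:1 phenotypic ratio.
Under the 9:3:3:1 hypothesis (Σ ratio = 16, N = 1266):
  red-eyed long-winged: 1266 × 9/16 = 712.125
  red-eyed dumpy-winged: 1266 × 3/16 = 237.375
  sepia-eyed long-winged: 1266 × 3/16 = 237.375
  sepia-eyed dumpy-winged: 1266 × 1/16 = 79.125
χ² = Σ (O − E)² / E
  red-eyed long-winged: (718 − 712.125)² / 712.125 = 0.0485
  red-eyed dumpy-winged: (233 − 237.375)² / 237.375 = 0.0806
  sepia-eyed long-winged: (236 − 237.375)² / 237.375 = 0.0080
  sepia-eyed dumpy-winged: (79 − 79.125)² / 79.125 = 0.0002
χ² = 0.0485 + 0.0806 + 0.0080 + 0.0002 = 0.1373 ≈ 0.137
Degrees of freedom = 4 − 1 = 3; critical value at α = 0.01 is 11.345.
Since 0.137 < 11.345, we fail to reject the null hypothesis — the data are consistent with the 9:3:3:1 ratio.

0.137; consistent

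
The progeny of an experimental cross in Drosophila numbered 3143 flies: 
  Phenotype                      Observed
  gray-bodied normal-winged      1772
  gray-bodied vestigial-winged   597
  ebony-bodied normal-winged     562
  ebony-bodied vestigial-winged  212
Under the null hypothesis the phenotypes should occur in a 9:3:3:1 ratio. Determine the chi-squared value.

2.608

Under the 9:3:3:1 hypothesis (Σ ratio = 16, N = 3143):
  gray-bodied normal-winged: 3143 × 9/16 = 1767.9375
  gray-bodied vestigial-winged: 3143 × 3/16 = 589.3125
  ebony-bodied normal-winged: 3143 × 3/16 = 589.3125
  ebony-bodied vestigial-winged: 3143 × 1/16 = 196.4375
χ² = Σ (O − E)² / E
  gray-bodied normal-winged: (1772 − 1767.9375)² / 1767.9375 = 0.0093
  gray-bodied vestigial-winged: (597 − 589.3125)² / 589.3125 = 0.1003
  ebony-bodied normal-winged: (562 − 589.3125)² / 589.3125 = 1.2658
  ebony-bodied vestigial-winged: (212 − 196.4375)² / 196.4375 = 1.2329
χ² = 0.0093 + 0.1003 + 1.2658 + 1.2329 = 2.6083 ≈ 2.608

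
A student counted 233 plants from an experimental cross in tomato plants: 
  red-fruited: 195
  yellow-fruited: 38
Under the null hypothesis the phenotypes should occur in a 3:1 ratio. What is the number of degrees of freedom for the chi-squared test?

1

A goodness-of-fit test with 2 phenotype classes has df = 2 − 1 = 1.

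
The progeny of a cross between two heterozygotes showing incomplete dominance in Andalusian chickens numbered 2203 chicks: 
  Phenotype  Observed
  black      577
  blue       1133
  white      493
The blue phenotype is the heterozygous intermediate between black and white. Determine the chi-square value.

8.207

With incomplete dominance, a heterozygote × heterozygote cross gives a 1:2:1 phenotypic ratio.
The 1:2:1 ratio has 4 parts, so with N = 2203 the expected counts are:
  black: 2203 × 1/4 = 550.75
  blue: 2203 × 2/4 = 1101.5
  white: 2203 × 1/4 = 550.75
χ² = Σ (O − E)² / E
  black: (577 − 550.75)² / 550.75 = 1.2511
  blue: (1133 − 1101.5)² / 1101.5 = 0.9008
  white: (493 − 550.75)² / 550.75 = 6.0555
χ² = 1.2511 + 0.9008 + 6.0555 = 8.2074 ≈ 8.207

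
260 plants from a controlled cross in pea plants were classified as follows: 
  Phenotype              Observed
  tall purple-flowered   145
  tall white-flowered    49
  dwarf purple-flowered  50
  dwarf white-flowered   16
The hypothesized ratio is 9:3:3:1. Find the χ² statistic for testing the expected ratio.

0.048

Under the 9:3:3:1 hypothesis (Σ ratio = 16, N = 260):
  tall purple-flowered: 260 × 9/16 = 146.25
  tall white-flowered: 260 × 3/16 = 48.75
  dwarf purple-flowered: 260 × 3/16 = 48.75
  dwarf white-flowered: 260 × 1/16 = 16.25
χ² = Σ (O − E)² / E
  tall purple-flowered: (145 − 146.25)² / 146.25 = 0.0107
  tall white-flowered: (49 − 48.75)² / 48.75 = 0.0013
  dwarf purple-flowered: (50 − 48.75)² / 48.75 = 0.0321
  dwarf white-flowered: (16 − 16.25)² / 16.25 = 0.0038
χ² = 0.0107 + 0.0013 + 0.0321 + 0.0038 = 0.0479 ≈ 0.048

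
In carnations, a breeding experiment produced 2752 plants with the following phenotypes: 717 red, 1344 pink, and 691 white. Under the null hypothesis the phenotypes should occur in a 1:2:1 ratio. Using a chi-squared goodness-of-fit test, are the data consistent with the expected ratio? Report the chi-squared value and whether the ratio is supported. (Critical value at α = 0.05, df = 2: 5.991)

Total ratio parts = 4. Expected numbers out of 2752:
  red: 2752 × 1/4 = 688
  pink: 2752 × 2/4 = 1376
  white: 2752 × 1/4 = 688
χ² = Σ (O − E)² / E
  red: (717 − 688)² / 688 = 1.2224
  pink: (1344 − 1376)² / 1376 = 0.7442
  white: (691 − 688)² / 688 = 0.0131
χ² = 1.2224 + 0.7442 + 0.0131 = 1.9797 ≈ 1.980
Degrees of freedom = 3 − 1 = 2; critical value at α = 0.05 is 5.991.
Since 1.980 < 5.991, we fail to reject the null hypothesis — the data are consistent with the 1:2:1 ratio.

1.980; consistent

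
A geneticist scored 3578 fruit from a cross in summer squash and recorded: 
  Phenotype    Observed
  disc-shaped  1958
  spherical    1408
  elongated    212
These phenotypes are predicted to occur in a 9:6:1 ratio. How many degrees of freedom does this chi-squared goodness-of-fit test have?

A goodness-of-fit test with 3 phenotype classes has df = 3 − 1 = 2.

2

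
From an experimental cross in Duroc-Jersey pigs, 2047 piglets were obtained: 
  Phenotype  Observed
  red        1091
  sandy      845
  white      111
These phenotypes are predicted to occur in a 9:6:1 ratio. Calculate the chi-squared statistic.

13.214

Expected counts for N = 2047 under a 9:6:1 ratio (total parts = 16):
  red: 2047 × 9/16 = 1151.4375
  sandy: 2047 × 6/16 = 767.625
  white: 2047 × 1/16 = 127.9375
χ² = Σ (O − E)² / E
  red: (1091 − 1151.4375)² / 1151.4375 = 3.1723
  sandy: (845 − 767.625)² / 767.625 = 7.7992
  white: (111 − 127.9375)² / 127.9375 = 2.2423
χ² = 3.1723 + 7.7992 + 2.2423 = 13.2138 ≈ 13.214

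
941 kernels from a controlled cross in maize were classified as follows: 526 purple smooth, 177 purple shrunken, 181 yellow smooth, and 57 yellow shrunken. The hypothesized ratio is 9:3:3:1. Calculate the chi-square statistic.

Expected counts for N = 941 under a 9:3:3:1 ratio (total parts = 16):
  purple smooth: 941 × 9/16 = 529.3125
  purple shrunken: 941 × 3/16 = 176.4375
  yellow smooth: 941 × 3/16 = 176.4375
  yellow shrunken: 941 × 1/16 = 58.8125
χ² = Σ (O − E)² / E
  purple smooth: (526 − 529.3125)² / 529.3125 = 0.0207
  purple shrunken: (177 − 176.4375)² / 176.4375 = 0.0018
  yellow smooth: (181 − 176.4375)² / 176.4375 = 0.1180
  yellow shrunken: (57 − 58.8125)² / 58.8125 = 0.0559
χ² = 0.0207 + 0.0018 + 0.1180 + 0.0559 = 0.1964 ≈ 0.196

0.196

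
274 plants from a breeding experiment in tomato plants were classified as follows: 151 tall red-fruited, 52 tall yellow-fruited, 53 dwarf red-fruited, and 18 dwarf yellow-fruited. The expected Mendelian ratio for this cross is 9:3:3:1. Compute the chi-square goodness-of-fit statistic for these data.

The 9:3:3:1 ratio has 16 parts, so with N = 274 the expected counts are:
  tall red-fruited: 274 × 9/16 = 154.125
  tall yellow-fruited: 274 × 3/16 = 51.375
  dwarf red-fruited: 274 × 3/16 = 51.375
  dwarf yellow-fruited: 274 × 1/16 = 17.125
χ² = Σ (O − E)² / E
  tall red-fruited: (151 − 154.125)² / 154.125 = 0.0634
  tall yellow-fruited: (52 − 51.375)² / 51.375 = 0.0076
  dwarf red-fruited: (53 − 51.375)² / 51.375 = 0.0514
  dwarf yellow-fruited: (18 − 17.125)² / 17.125 = 0.0447
χ² = 0.0634 + 0.0076 + 0.0514 + 0.0447 = 0.1671 ≈ 0.167

0.167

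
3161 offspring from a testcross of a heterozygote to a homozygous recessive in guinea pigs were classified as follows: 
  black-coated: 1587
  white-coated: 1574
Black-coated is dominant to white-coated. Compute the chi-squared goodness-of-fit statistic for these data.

A testcross of a heterozygote (Aa × aa) gives a 1:1 phenotypic ratio.
Total ratio parts = 2. Expected numbers out of 3161:
  black-coated: 3161 × 1/2 = 1580.5
  white-coated: 3161 × 1/2 = 1580.5
χ² = Σ (O − E)² / E
  black-coated: (1587 − 1580.5)² / 1580.5 = 0.0267
  white-coated: (1574 − 1580.5)² / 1580.5 = 0.0267
χ² = 0.0267 + 0.0267 = 0.0534 ≈ 0.053

0.053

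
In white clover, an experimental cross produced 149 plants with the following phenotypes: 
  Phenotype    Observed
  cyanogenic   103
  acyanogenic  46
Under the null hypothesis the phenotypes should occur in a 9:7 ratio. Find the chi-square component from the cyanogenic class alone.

4.393

The 9:7 ratio has 16 parts, so with N = 149 the expected counts are:
  cyanogenic: 149 × 9/16 = 83.8125
  acyanogenic: 149 × 7/16 = 65.1875
Contribution of cyanogenic: (103 − 83.8125)² / 83.8125 = 4.3927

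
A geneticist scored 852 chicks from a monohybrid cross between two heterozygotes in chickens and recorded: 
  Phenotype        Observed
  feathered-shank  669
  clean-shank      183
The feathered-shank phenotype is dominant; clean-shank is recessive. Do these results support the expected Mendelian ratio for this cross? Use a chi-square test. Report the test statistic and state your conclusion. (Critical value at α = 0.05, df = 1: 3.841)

For a monohybrid cross between heterozygotes with complete dominance, the expected phenotypic ratio is 3:1.
Expected counts for N = 852 under a 3:1 ratio (total parts = 4):
  feathered-shank: 852 × 3/4 = 639
  clean-shank: 852 × 1/4 = 213
χ² = Σ (O − E)² / E
  feathered-shank: (669 − 639)² / 639 = 1.4085
  clean-shank: (183 − 213)² / 213 = 4.2254
χ² = 1.4085 + 4.2254 = 5.6339 ≈ 5.634
Degrees of freedom = 2 − 1 = 1; critical value at α = 0.05 is 3.841.
Since 5.634 > 3.841, we reject the null hypothesis — the data do not fit the 3:1 ratio.

5.634; not consistent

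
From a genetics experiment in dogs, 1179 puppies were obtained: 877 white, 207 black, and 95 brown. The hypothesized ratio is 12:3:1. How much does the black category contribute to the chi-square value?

0.895

Under the 12:3:1 hypothesis (Σ ratio = 16, N = 1179):
  white: 1179 × 12/16 = 884.25
  black: 1179 × 3/16 = 221.0625
  brown: 1179 × 1/16 = 73.6875
Contribution of black: (207 − 221.0625)² / 221.0625 = 0.8946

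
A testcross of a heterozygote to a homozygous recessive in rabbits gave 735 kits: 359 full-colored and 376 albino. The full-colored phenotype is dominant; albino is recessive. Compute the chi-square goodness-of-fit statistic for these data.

0.393

A testcross of a heterozygote (Aa × aa) gives a 1:1 phenotypic ratio.
Total ratio parts = 2. Expected numbers out of 735:
  full-colored: 735 × 1/2 = 367.5
  albino: 735 × 1/2 = 367.5
χ² = Σ (O − E)² / E
  full-colored: (359 − 367.5)² / 367.5 = 0.1966
  albino: (376 − 367.5)² / 367.5 = 0.1966
χ² = 0.1966 + 0.1966 = 0.3932 ≈ 0.393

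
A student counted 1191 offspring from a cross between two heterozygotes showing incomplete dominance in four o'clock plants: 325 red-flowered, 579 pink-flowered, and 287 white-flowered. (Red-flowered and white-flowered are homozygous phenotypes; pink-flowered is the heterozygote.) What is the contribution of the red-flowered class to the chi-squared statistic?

2.494

With incomplete dominance, a heterozygote × heterozygote cross gives a 1:2:1 phenotypic ratio.
Expected counts for N = 1191 under a 1:2:1 ratio (total parts = 4):
  red-flowered: 1191 × 1/4 = 297.75
  pink-flowered: 1191 × 2/4 = 595.5
  white-flowered: 1191 × 1/4 = 297.75
Contribution of red-flowered: (325 − 297.75)² / 297.75 = 2.4939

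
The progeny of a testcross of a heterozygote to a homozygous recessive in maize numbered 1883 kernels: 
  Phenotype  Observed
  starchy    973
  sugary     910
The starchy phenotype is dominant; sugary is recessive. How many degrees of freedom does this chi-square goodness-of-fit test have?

A testcross of a heterozygote (Aa × aa) gives a 1:1 phenotypic ratio.
A goodness-of-fit test with 2 phenotype classes has df = 2 − 1 = 1.

1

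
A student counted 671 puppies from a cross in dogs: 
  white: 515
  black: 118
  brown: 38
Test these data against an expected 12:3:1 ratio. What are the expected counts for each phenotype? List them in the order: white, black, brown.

503.25, 125.8125, 41.9375

Under the 12:3:1 hypothesis (Σ ratio = 16, N = 671):
  white: 671 × 12/16 = 503.25
  black: 671 × 3/16 = 125.8125
  brown: 671 × 1/16 = 41.9375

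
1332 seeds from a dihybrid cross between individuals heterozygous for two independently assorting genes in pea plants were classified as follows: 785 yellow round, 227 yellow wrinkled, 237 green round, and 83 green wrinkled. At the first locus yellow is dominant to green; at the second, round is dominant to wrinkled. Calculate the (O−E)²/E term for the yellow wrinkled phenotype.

A dihybrid F₂ with independent assortment and complete dominance at both loci gives a 9:3:3:1 phenotypic ratio.
Total ratio parts = 16. Expected numbers out of 1332:
  yellow round: 1332 × 9/16 = 749.25
  yellow wrinkled: 1332 × 3/16 = 249.75
  green round: 1332 × 3/16 = 249.75
  green wrinkled: 1332 × 1/16 = 83.25
Contribution of yellow wrinkled: (227 − 249.75)² / 249.75 = 2.0723

2.072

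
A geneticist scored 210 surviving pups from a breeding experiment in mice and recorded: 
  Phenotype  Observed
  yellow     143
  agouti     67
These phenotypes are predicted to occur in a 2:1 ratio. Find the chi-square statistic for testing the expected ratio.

0.193

Under the 2:1 hypothesis (Σ ratio = 3, N = 210):
  yellow: 210 × 2/3 = 140
  agouti: 210 × 1/3 = 70
χ² = Σ (O − E)² / E
  yellow: (143 − 140)² / 140 = 0.0643
  agouti: (67 − 70)² / 70 = 0.1286
χ² = 0.0643 + 0.1286 = 0.1929 ≈ 0.193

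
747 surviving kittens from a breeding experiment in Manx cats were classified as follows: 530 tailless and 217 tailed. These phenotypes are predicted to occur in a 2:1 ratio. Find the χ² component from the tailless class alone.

2.056

The 2:1 ratio has 3 parts, so with N = 747 the expected counts are:
  tailless: 747 × 2/3 = 498
  tailed: 747 × 1/3 = 249
Contribution of tailless: (530 − 498)² / 498 = 2.0562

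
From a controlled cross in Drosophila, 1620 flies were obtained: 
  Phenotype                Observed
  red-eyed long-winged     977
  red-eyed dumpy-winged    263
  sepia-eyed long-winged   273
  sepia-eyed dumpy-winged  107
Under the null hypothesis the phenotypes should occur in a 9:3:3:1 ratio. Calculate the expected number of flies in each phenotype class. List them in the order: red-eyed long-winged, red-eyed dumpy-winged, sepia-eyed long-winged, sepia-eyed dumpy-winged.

Total ratio parts = 16. Expected numbers out of 1620:
  red-eyed long-winged: 1620 × 9/16 = 911.25
  red-eyed dumpy-winged: 1620 × 3/16 = 303.75
  sepia-eyed long-winged: 1620 × 3/16 = 303.75
  sepia-eyed dumpy-winged: 1620 × 1/16 = 101.25

911.25, 303.75, 303.75, 101.25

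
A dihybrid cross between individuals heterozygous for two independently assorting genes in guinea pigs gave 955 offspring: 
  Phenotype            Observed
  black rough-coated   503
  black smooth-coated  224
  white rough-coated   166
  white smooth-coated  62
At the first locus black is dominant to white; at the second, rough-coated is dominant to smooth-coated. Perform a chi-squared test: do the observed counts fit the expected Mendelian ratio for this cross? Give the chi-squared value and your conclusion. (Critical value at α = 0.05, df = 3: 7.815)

14.496; not consistent

A dihybrid F₂ with independent assortment and complete dominance at both loci gives a 9:3:3:1 phenotypic ratio.
Total ratio parts = 16. Expected numbers out of 955:
  black rough-coated: 955 × 9/16 = 537.1875
  black smooth-coated: 955 × 3/16 = 179.0625
  white rough-coated: 955 × 3/16 = 179.0625
  white smooth-coated: 955 × 1/16 = 59.6875
χ² = Σ (O − E)² / E
  black rough-coated: (503 − 537.1875)² / 537.1875 = 2.1757
  black smooth-coated: (224 − 179.0625)² / 179.0625 = 11.2775
  white rough-coated: (166 − 179.0625)² / 179.0625 = 0.9529
  white smooth-coated: (62 − 59.6875)² / 59.6875 = 0.0896
χ² = 2.1757 + 11.2775 + 0.9529 + 0.0896 = 14.4957 ≈ 14.496
Degrees of freedom = 4 − 1 = 3; critical value at α = 0.05 is 7.815.
Since 14.496 > 7.815, we reject the null hypothesis — the data do not fit the 9:3:3:1 ratio.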